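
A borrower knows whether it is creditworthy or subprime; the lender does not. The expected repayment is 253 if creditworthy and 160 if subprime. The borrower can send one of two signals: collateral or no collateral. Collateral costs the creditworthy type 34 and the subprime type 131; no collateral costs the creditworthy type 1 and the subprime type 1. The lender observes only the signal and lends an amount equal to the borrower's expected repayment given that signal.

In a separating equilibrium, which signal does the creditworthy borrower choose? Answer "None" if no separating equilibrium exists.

collateral

Try creditworthy → collateral, subprime → no collateral:
  If types separate, collateral earns payment 253 and no collateral earns 160.
  Creditworthy: collateral gives 253 − 34 = 219; no collateral gives 160 − 1 = 159. No deviation. ✓
  Subprime: no collateral gives 160 − 1 = 159; collateral gives 253 − 131 = 122. No deviation. ✓
Both hold — the creditworthy type sends collateral.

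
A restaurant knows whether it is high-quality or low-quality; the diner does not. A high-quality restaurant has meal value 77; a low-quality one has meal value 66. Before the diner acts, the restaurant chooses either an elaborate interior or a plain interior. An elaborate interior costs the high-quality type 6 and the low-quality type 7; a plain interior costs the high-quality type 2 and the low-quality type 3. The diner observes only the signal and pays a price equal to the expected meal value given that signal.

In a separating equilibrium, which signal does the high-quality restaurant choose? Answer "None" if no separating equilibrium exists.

Try high-quality → elaborate interior, low-quality → plain interior:
  Under separation the diner infers type exactly: elaborate interior → high-quality (pays 77), plain interior → low-quality (pays 66).
  High-quality: elaborate interior gives 77 − 6 = 71; plain interior gives 66 − 2 = 64. No deviation. ✓
  Low-quality: plain interior gives 66 − 3 = 63; elaborate interior gives 77 − 7 = 70. Would deviate. ✗
Try high-quality → plain interior, low-quality → elaborate interior:
  Under separation the diner infers type exactly: plain interior → high-quality (pays 77), elaborate interior → low-quality (pays 66).
  High-quality: plain interior gives 77 − 2 = 75; elaborate interior gives 66 − 6 = 60. No deviation. ✓
  Low-quality: elaborate interior gives 66 − 7 = 59; plain interior gives 77 − 3 = 74. Would deviate. ✗
Neither assignment is incentive-compatible.

None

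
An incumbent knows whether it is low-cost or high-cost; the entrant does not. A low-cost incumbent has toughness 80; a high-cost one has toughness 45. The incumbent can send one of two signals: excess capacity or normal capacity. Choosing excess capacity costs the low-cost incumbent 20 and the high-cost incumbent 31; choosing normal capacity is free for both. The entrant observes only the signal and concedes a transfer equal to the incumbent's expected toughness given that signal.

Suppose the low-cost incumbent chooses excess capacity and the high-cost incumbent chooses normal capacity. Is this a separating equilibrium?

No

Under separation the entrant infers type exactly: excess capacity → low-cost (pays 80), normal capacity → high-cost (pays 45).
Low-cost: excess capacity gives 80 − 20 = 60; normal capacity gives 45 − 0 = 45. No deviation. ✓
High-cost: normal capacity gives 45 − 0 = 45; excess capacity gives 80 − 31 = 49. Would deviate. ✗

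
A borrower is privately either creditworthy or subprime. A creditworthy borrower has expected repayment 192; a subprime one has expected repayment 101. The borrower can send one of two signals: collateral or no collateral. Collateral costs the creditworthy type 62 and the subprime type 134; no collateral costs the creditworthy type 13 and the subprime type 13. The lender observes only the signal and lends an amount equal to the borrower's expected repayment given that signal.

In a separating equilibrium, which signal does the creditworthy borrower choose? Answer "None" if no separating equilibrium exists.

Try creditworthy → collateral, subprime → no collateral:
  Under separation the lender infers type exactly: collateral → creditworthy (pays 192), no collateral → subprime (pays 101).
  Creditworthy: collateral gives 192 − 62 = 130; no collateral gives 101 − 13 = 88. No deviation. ✓
  Subprime: no collateral gives 101 − 13 = 88; collateral gives 192 − 134 = 58. No deviation. ✓
Both hold — the creditworthy type sends collateral.

collateral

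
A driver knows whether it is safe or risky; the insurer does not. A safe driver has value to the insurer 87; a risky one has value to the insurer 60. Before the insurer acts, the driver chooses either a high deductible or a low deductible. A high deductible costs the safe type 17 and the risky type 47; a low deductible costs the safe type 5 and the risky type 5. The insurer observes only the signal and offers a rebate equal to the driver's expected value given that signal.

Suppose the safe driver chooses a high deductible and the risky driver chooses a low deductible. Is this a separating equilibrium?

Under separation the insurer infers type exactly: high deductible → safe (pays 87), low deductible → risky (pays 60).
Safe: high deductible gives 87 − 17 = 70; low deductible gives 60 − 5 = 55. No deviation. ✓
Risky: low deductible gives 60 − 5 = 55; high deductible gives 87 − 47 = 40. No deviation. ✓
Both incentive constraints hold.

Yes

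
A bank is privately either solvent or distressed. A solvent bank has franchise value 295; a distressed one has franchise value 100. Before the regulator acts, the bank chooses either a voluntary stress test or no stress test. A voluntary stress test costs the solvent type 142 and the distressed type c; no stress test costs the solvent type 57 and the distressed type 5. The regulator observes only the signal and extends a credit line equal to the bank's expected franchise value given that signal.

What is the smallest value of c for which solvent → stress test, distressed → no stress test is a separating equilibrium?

Under separation: stress test → solvent (pays 295); no stress test → distressed (pays 100).
Solvent: 295 − 142 = 153 ≥ 100 − 57 = 43. Holds regardless of c. ✓
Distressed: 100 − 5 ≥ 295 − c, so c ≥ 295 − 95 = 200.

200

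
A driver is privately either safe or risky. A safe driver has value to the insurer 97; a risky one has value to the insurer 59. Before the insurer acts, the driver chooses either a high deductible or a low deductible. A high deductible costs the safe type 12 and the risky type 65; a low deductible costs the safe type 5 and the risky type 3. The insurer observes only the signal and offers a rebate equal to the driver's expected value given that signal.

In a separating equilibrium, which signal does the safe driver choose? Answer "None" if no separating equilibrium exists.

Try safe → high deductible, risky → low deductible:
  If types separate, high deductible earns payment 97 and low deductible earns 59.
  Safe: high deductible gives 97 − 12 = 85; low deductible gives 59 − 5 = 54. No deviation. ✓
  Risky: low deductible gives 59 − 3 = 56; high deductible gives 97 − 65 = 32. No deviation. ✓
Both hold — the safe type sends high deductible.

high deductible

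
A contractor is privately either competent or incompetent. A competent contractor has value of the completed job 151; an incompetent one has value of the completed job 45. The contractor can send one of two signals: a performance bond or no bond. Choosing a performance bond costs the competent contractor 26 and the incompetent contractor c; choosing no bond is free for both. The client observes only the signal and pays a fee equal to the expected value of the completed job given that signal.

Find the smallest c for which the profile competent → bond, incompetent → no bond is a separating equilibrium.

106

Under separation: bond → competent (pays 151); no bond → incompetent (pays 45).
Competent: 151 − 26 = 125 ≥ 45 − 0 = 45. Holds regardless of c. ✓
Incompetent: 45 − 0 ≥ 151 − c, so c ≥ 151 − 45 = 106.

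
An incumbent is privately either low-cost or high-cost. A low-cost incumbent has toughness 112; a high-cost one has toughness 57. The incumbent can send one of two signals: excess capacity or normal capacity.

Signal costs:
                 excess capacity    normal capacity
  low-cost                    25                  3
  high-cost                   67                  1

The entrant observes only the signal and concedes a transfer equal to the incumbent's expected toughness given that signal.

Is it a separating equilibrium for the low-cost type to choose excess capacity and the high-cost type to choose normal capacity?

If types separate, excess capacity earns payment 112 and normal capacity earns 57.
Low-cost: excess capacity gives 112 − 25 = 87; normal capacity gives 57 − 3 = 54. No deviation. ✓
High-cost: normal capacity gives 57 − 1 = 56; excess capacity gives 112 − 67 = 45. No deviation. ✓
Neither type gains from mimicking the other.

Yes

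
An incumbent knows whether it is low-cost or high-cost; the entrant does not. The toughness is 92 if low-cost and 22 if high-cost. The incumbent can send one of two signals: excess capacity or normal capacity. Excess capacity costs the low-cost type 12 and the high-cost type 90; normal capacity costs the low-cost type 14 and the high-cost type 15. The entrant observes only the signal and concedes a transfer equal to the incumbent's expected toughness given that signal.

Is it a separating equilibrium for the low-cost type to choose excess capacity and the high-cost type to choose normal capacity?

Yes

Under separation the entrant infers type exactly: excess capacity → low-cost (pays 92), normal capacity → high-cost (pays 22).
Low-cost: excess capacity gives 92 − 12 = 80; normal capacity gives 22 − 14 = 8. No deviation. ✓
High-cost: normal capacity gives 22 − 15 = 7; excess capacity gives 92 − 90 = 2. No deviation. ✓
Both incentive constraints hold.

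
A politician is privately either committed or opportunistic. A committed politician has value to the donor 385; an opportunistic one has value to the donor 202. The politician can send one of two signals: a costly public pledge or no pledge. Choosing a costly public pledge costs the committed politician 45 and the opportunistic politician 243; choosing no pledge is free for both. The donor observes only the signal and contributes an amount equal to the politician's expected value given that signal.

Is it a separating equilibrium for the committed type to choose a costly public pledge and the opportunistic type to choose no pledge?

Yes

Under separation the donor infers type exactly: pledge → committed (pays 385), no pledge → opportunistic (pays 202).
Committed: pledge gives 385 − 45 = 340; no pledge gives 202 − 0 = 202. No deviation. ✓
Opportunistic: no pledge gives 202 − 0 = 202; pledge gives 385 − 243 = 142. No deviation. ✓
Both incentive constraints hold.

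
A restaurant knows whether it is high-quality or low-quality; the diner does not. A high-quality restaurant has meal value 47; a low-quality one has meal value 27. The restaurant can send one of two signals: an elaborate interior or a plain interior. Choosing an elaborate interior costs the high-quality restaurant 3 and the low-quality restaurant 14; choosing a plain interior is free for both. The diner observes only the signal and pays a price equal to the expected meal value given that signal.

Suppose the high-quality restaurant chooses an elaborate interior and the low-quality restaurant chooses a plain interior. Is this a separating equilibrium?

No

Under separation the diner infers type exactly: elaborate interior → high-quality (pays 47), plain interior → low-quality (pays 27).
High-quality: elaborate interior gives 47 − 3 = 44; plain interior gives 27 − 0 = 27. No deviation. ✓
Low-quality: plain interior gives 27 − 0 = 27; elaborate interior gives 47 − 14 = 33. Would deviate. ✗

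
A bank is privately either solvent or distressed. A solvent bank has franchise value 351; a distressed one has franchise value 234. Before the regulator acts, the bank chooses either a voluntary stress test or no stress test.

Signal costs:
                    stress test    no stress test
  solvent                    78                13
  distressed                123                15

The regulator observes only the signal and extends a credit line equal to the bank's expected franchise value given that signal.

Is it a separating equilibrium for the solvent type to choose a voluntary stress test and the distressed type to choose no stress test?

No

If types separate, stress test earns payment 351 and no stress test earns 234.
Solvent: stress test gives 351 − 78 = 273; no stress test gives 234 − 13 = 221. No deviation. ✓
Distressed: no stress test gives 234 − 15 = 219; stress test gives 351 − 123 = 228. Would deviate. ✗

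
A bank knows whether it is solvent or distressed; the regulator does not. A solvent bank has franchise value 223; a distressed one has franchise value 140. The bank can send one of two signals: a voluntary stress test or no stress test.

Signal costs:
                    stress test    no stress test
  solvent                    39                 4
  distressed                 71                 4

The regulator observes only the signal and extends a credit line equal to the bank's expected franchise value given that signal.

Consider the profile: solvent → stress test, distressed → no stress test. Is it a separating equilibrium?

No

If types separate, stress test earns payment 223 and no stress test earns 140.
Solvent: stress test gives 223 − 39 = 184; no stress test gives 140 − 4 = 136. No deviation. ✓
Distressed: no stress test gives 140 − 4 = 136; stress test gives 223 − 71 = 152. Would deviate. ✗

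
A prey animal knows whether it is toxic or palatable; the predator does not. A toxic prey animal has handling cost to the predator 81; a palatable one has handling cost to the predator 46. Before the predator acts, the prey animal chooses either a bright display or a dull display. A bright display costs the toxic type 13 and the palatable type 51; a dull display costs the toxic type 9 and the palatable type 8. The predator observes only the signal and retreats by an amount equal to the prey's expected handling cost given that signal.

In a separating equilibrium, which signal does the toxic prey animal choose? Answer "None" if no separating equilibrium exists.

bright display

Try toxic → bright display, palatable → dull display:
  Under separation the predator infers type exactly: bright display → toxic (pays 81), dull display → palatable (pays 46).
  Toxic: bright display gives 81 − 13 = 68; dull display gives 46 − 9 = 37. No deviation. ✓
  Palatable: dull display gives 46 − 8 = 38; bright display gives 81 − 51 = 30. No deviation. ✓
Both hold — the toxic type sends bright display.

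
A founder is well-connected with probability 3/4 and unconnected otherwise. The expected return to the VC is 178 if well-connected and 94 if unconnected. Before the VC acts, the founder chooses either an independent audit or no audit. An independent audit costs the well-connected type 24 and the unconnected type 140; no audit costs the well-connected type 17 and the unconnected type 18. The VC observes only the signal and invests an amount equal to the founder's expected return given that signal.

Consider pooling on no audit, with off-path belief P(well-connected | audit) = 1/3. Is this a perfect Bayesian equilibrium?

On the equilibrium path (no audit) the VC holds the prior 3/4 and pays 3/4·178 + 1/4·94 = 157. Off-path (audit) belief 1/3 gives 1/3·178 + 2/3·94 = 122.
Well-connected: no audit gives 157 − 17 = 140; audit gives 122 − 24 = 98. Stays. ✓
Unconnected: no audit gives 157 − 18 = 139; audit gives 122 − 140 = -18. Stays. ✓
Beliefs are Bayes-consistent on-path and both types best-respond.

Yes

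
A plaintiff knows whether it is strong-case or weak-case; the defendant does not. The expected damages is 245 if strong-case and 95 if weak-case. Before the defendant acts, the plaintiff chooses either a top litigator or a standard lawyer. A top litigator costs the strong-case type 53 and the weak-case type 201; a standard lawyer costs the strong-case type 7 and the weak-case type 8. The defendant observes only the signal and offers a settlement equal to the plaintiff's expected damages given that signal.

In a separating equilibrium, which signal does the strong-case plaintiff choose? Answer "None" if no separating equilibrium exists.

Try strong-case → top litigator, weak-case → standard lawyer:
  Under separation the defendant infers type exactly: top litigator → strong-case (pays 245), standard lawyer → weak-case (pays 95).
  Strong-case: top litigator gives 245 − 53 = 192; standard lawyer gives 95 − 7 = 88. No deviation. ✓
  Weak-case: standard lawyer gives 95 − 8 = 87; top litigator gives 245 − 201 = 44. No deviation. ✓
Both hold — the strong-case type sends top litigator.

top litigator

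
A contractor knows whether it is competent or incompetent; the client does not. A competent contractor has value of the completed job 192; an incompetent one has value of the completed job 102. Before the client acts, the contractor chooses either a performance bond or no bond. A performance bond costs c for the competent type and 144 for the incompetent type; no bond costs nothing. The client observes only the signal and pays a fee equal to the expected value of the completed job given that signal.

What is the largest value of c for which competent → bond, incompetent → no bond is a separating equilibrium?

90

Under separation: bond → competent (pays 192); no bond → incompetent (pays 102).
Incompetent: 102 − 0 = 102 ≥ 192 − 144 = 48. Holds regardless of c. ✓
Competent: 192 − c ≥ 102 − 0, so c ≤ 192 − 102 = 90.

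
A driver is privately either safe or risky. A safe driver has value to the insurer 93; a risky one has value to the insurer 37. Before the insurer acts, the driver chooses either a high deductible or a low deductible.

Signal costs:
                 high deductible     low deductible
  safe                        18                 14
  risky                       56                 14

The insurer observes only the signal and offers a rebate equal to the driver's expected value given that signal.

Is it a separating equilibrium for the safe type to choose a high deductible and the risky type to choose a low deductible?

No

If types separate, high deductible earns payment 93 and low deductible earns 37.
Safe: high deductible gives 93 − 18 = 75; low deductible gives 37 − 14 = 23. No deviation. ✓
Risky: low deductible gives 37 − 14 = 23; high deductible gives 93 − 56 = 37. Would deviate. ✗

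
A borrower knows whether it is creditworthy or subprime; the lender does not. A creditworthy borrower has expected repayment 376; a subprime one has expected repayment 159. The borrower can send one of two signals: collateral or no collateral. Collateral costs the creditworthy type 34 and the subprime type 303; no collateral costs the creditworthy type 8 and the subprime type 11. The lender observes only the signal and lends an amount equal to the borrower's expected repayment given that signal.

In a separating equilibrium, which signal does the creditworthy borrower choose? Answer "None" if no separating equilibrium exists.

Try creditworthy → collateral, subprime → no collateral:
  Under separation the lender infers type exactly: collateral → creditworthy (pays 376), no collateral → subprime (pays 159).
  Creditworthy: collateral gives 376 − 34 = 342; no collateral gives 159 − 8 = 151. No deviation. ✓
  Subprime: no collateral gives 159 − 11 = 148; collateral gives 376 − 303 = 73. No deviation. ✓
Both hold — the creditworthy type sends collateral.

collateral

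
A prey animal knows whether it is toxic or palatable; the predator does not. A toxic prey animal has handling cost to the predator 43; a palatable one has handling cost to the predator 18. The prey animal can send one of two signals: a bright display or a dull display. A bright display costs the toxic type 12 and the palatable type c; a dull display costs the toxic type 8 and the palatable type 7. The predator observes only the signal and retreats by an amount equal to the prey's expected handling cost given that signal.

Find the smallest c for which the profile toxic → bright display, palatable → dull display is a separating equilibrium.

Under separation: bright display → toxic (pays 43); dull display → palatable (pays 18).
Toxic: 43 − 12 = 31 ≥ 18 − 8 = 10. Holds regardless of c. ✓
Palatable: 18 − 7 ≥ 43 − c, so c ≥ 43 − 11 = 32.

32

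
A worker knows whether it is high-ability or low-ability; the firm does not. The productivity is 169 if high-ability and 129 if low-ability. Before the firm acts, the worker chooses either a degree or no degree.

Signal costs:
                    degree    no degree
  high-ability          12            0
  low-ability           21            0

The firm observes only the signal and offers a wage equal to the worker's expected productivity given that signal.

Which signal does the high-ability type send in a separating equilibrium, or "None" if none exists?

Try high-ability → degree, low-ability → no degree:
  If types separate, degree earns payment 169 and no degree earns 129.
  High-ability: degree gives 169 − 12 = 157; no degree gives 129 − 0 = 129. No deviation. ✓
  Low-ability: no degree gives 129 − 0 = 129; degree gives 169 − 21 = 148. Would deviate. ✗
Try high-ability → no degree, low-ability → degree:
  If types separate, no degree earns payment 169 and degree earns 129.
  High-ability: no degree gives 169 − 0 = 169; degree gives 129 − 12 = 117. No deviation. ✓
  Low-ability: degree gives 129 − 21 = 108; no degree gives 169 − 0 = 169. Would deviate. ✗
Neither assignment is incentive-compatible.

None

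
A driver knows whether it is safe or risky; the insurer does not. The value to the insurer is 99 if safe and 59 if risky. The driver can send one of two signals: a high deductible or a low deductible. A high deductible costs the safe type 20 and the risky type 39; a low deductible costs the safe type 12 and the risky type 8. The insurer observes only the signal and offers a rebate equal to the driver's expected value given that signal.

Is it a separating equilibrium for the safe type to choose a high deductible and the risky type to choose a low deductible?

No

Under separation the insurer infers type exactly: high deductible → safe (pays 99), low deductible → risky (pays 59).
Safe: high deductible gives 99 − 20 = 79; low deductible gives 59 − 12 = 47. No deviation. ✓
Risky: low deductible gives 59 − 8 = 51; high deductible gives 99 − 39 = 60. Would deviate. ✗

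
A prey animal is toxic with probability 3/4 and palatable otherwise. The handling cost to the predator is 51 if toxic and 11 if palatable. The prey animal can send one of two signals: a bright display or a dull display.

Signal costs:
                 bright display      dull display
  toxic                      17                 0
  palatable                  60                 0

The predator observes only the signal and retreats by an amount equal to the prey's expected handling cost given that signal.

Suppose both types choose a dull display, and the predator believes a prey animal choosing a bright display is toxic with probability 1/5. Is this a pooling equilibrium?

Yes

At the pooled signal (dull display) the predator holds the prior 3/4 and pays 3/4·51 + 1/4·11 = 41. Off-path (bright display) belief 1/5 gives 1/5·51 + 4/5·11 = 19.
Toxic: dull display gives 41 − 0 = 41; bright display gives 19 − 17 = 2. Stays. ✓
Palatable: dull display gives 41 − 0 = 41; bright display gives 19 − 60 = -41. Stays. ✓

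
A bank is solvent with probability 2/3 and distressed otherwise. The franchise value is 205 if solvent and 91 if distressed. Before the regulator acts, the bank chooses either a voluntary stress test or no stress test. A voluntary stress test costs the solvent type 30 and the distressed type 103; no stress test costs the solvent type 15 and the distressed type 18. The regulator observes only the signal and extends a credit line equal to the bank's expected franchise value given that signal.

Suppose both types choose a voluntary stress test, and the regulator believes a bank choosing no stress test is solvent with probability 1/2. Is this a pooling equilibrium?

On the equilibrium path (stress test) the regulator holds the prior 2/3 and pays 2/3·205 + 1/3·91 = 167. Off-path (no stress test) belief 1/2 gives 1/2·205 + 1/2·91 = 148.
Solvent: stress test gives 167 − 30 = 137; no stress test gives 148 − 15 = 133. Stays. ✓
Distressed: stress test gives 167 − 103 = 64; no stress test gives 148 − 18 = 130. Deviates. ✗

No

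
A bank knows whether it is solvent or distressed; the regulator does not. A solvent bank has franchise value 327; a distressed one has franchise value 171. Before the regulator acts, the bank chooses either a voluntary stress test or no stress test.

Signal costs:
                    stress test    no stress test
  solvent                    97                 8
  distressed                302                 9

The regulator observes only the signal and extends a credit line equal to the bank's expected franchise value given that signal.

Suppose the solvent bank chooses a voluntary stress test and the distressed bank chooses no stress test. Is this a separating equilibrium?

Under separation the regulator infers type exactly: stress test → solvent (pays 327), no stress test → distressed (pays 171).
Solvent: stress test gives 327 − 97 = 230; no stress test gives 171 − 8 = 163. No deviation. ✓
Distressed: no stress test gives 171 − 9 = 162; stress test gives 327 − 302 = 25. No deviation. ✓
Neither type gains from mimicking the other.

Yes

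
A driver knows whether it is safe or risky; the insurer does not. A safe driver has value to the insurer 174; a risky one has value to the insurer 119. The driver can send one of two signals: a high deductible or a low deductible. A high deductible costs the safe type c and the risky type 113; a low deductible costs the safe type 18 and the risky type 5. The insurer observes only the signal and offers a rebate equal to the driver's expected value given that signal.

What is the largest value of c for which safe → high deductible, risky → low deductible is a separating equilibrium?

73

Under separation: high deductible → safe (pays 174); low deductible → risky (pays 119).
Risky: 119 − 5 = 114 ≥ 174 − 113 = 61. Holds regardless of c. ✓
Safe: 174 − c ≥ 119 − 18, so c ≤ 174 − 101 = 73.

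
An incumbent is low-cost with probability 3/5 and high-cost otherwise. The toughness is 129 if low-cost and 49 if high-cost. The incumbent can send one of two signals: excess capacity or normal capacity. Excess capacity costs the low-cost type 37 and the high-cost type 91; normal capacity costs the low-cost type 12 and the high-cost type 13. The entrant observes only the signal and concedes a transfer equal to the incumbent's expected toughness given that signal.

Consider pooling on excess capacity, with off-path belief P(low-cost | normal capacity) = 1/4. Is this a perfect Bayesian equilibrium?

On the equilibrium path (excess capacity) the entrant holds the prior 3/5 and pays 3/5·129 + 2/5·49 = 97. Off-path (normal capacity) belief 1/4 gives 1/4·129 + 3/4·49 = 69.
Low-cost: excess capacity gives 97 − 37 = 60; normal capacity gives 69 − 12 = 57. Stays. ✓
High-cost: excess capacity gives 97 − 91 = 6; normal capacity gives 69 − 13 = 56. Deviates. ✗

No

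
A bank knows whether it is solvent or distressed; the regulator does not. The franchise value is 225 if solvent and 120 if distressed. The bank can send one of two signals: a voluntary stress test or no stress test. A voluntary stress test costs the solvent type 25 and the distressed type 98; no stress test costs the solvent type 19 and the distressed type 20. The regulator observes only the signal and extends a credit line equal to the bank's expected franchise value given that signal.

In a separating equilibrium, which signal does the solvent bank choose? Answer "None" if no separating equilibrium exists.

Try solvent → stress test, distressed → no stress test:
  If types separate, stress test earns payment 225 and no stress test earns 120.
  Solvent: stress test gives 225 − 25 = 200; no stress test gives 120 − 19 = 101. No deviation. ✓
  Distressed: no stress test gives 120 − 20 = 100; stress test gives 225 − 98 = 127. Would deviate. ✗
Try solvent → no stress test, distressed → stress test:
  If types separate, no stress test earns payment 225 and stress test earns 120.
  Solvent: no stress test gives 225 − 19 = 206; stress test gives 120 − 25 = 95. No deviation. ✓
  Distressed: stress test gives 120 − 98 = 22; no stress test gives 225 − 20 = 205. Would deviate. ✗
Neither assignment is incentive-compatible.

None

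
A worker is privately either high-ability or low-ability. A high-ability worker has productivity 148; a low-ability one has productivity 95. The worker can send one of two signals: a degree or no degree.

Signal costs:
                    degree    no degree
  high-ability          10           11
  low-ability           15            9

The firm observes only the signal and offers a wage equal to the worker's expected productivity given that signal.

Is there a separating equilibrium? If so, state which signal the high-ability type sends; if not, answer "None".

Try high-ability → degree, low-ability → no degree:
  If types separate, degree earns payment 148 and no degree earns 95.
  High-ability: degree gives 148 − 10 = 138; no degree gives 95 − 11 = 84. No deviation. ✓
  Low-ability: no degree gives 95 − 9 = 86; degree gives 148 − 15 = 133. Would deviate. ✗
Try high-ability → no degree, low-ability → degree:
  If types separate, no degree earns payment 148 and degree earns 95.
  High-ability: no degree gives 148 − 11 = 137; degree gives 95 − 10 = 85. No deviation. ✓
  Low-ability: degree gives 95 − 15 = 80; no degree gives 148 − 9 = 139. Would deviate. ✗
Neither assignment is incentive-compatible.

None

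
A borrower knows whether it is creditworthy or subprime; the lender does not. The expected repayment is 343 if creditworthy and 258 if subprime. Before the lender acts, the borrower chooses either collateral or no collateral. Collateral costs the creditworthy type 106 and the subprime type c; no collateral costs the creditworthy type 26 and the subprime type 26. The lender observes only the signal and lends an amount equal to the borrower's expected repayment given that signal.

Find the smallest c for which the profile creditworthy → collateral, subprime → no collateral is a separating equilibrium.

111

Under separation: collateral → creditworthy (pays 343); no collateral → subprime (pays 258).
Creditworthy: 343 − 106 = 237 ≥ 258 − 26 = 232. Holds regardless of c. ✓
Subprime: 258 − 26 ≥ 343 − c, so c ≥ 343 − 232 = 111.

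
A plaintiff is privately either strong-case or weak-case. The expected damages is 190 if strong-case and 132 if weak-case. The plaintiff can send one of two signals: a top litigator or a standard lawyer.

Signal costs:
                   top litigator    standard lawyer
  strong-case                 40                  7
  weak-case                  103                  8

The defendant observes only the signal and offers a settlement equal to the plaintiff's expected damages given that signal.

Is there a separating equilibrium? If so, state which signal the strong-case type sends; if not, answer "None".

top litigator

Try strong-case → top litigator, weak-case → standard lawyer:
  If types separate, top litigator earns payment 190 and standard lawyer earns 132.
  Strong-case: top litigator gives 190 − 40 = 150; standard lawyer gives 132 − 7 = 125. No deviation. ✓
  Weak-case: standard lawyer gives 132 − 8 = 124; top litigator gives 190 − 103 = 87. No deviation. ✓
Both hold — the strong-case type sends top litigator.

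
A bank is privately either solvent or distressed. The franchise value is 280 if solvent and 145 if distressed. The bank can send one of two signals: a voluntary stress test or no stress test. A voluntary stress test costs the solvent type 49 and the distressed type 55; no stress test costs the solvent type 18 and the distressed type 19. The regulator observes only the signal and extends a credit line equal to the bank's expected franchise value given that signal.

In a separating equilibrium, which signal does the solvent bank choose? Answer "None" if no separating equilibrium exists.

Try solvent → stress test, distressed → no stress test:
  If types separate, stress test earns payment 280 and no stress test earns 145.
  Solvent: stress test gives 280 − 49 = 231; no stress test gives 145 − 18 = 127. No deviation. ✓
  Distressed: no stress test gives 145 − 19 = 126; stress test gives 280 − 55 = 225. Would deviate. ✗
Try solvent → no stress test, distressed → stress test:
  If types separate, no stress test earns payment 280 and stress test earns 145.
  Solvent: no stress test gives 280 − 18 = 262; stress test gives 145 − 49 = 96. No deviation. ✓
  Distressed: stress test gives 145 − 55 = 90; no stress test gives 280 − 19 = 261. Would deviate. ✗
Neither assignment is incentive-compatible.

None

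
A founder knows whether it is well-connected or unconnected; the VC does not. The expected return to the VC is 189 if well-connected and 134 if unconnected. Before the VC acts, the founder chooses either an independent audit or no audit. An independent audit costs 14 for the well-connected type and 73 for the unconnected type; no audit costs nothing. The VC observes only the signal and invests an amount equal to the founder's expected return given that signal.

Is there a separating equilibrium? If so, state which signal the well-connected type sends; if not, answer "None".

Try well-connected → audit, unconnected → no audit:
  If types separate, audit earns payment 189 and no audit earns 134.
  Well-connected: audit gives 189 − 14 = 175; no audit gives 134 − 0 = 134. No deviation. ✓
  Unconnected: no audit gives 134 − 0 = 134; audit gives 189 − 73 = 116. No deviation. ✓
Both hold — the well-connected type sends audit.

audit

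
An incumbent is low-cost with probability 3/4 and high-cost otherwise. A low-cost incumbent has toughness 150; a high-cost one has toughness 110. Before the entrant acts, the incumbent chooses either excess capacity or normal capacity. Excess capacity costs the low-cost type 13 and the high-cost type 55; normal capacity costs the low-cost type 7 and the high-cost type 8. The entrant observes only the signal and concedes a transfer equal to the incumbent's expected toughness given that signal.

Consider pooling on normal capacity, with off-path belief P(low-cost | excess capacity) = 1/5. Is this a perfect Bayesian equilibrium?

Yes

At the pooled signal (normal capacity) the entrant holds the prior 3/4 and pays 3/4·150 + 1/4·110 = 140. Off-path (excess capacity) belief 1/5 gives 1/5·150 + 4/5·110 = 118.
Low-cost: normal capacity gives 140 − 7 = 133; excess capacity gives 118 − 13 = 105. Stays. ✓
High-cost: normal capacity gives 140 − 8 = 132; excess capacity gives 118 − 55 = 63. Stays. ✓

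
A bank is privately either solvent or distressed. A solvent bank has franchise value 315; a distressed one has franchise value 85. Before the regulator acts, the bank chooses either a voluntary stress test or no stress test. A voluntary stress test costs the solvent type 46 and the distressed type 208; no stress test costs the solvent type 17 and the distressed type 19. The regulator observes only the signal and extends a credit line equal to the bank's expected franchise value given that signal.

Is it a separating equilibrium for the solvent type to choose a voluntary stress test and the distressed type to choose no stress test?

Under separation the regulator infers type exactly: stress test → solvent (pays 315), no stress test → distressed (pays 85).
Solvent: stress test gives 315 − 46 = 269; no stress test gives 85 − 17 = 68. No deviation. ✓
Distressed: no stress test gives 85 − 19 = 66; stress test gives 315 − 208 = 107. Would deviate. ✗

No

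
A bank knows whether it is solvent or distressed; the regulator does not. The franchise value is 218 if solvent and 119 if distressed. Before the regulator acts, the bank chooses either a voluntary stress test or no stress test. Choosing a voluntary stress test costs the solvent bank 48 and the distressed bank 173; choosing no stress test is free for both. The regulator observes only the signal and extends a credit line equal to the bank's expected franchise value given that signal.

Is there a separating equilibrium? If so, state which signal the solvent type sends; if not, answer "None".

Try solvent → stress test, distressed → no stress test:
  If types separate, stress test earns payment 218 and no stress test earns 119.
  Solvent: stress test gives 218 − 48 = 170; no stress test gives 119 − 0 = 119. No deviation. ✓
  Distressed: no stress test gives 119 − 0 = 119; stress test gives 218 − 173 = 45. No deviation. ✓
Both hold — the solvent type sends stress test.

stress test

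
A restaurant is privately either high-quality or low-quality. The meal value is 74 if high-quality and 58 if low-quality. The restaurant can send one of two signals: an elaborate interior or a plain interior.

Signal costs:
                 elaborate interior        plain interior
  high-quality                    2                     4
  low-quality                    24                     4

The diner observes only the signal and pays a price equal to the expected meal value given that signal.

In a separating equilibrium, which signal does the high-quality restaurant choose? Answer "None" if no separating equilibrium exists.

elaborate interior

Try high-quality → elaborate interior, low-quality → plain interior:
  If types separate, elaborate interior earns payment 74 and plain interior earns 58.
  High-quality: elaborate interior gives 74 − 2 = 72; plain interior gives 58 − 4 = 54. No deviation. ✓
  Low-quality: plain interior gives 58 − 4 = 54; elaborate interior gives 74 − 24 = 50. No deviation. ✓
Both hold — the high-quality type sends elaborate interior.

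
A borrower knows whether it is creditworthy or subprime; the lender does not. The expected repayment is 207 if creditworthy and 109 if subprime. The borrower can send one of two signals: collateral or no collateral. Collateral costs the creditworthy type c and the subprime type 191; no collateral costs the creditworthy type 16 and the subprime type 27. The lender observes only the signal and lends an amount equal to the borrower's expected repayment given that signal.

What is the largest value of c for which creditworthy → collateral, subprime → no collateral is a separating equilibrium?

114

Under separation: collateral → creditworthy (pays 207); no collateral → subprime (pays 109).
Subprime: 109 − 27 = 82 ≥ 207 − 191 = 16. Holds regardless of c. ✓
Creditworthy: 207 − c ≥ 109 − 16, so c ≤ 207 − 93 = 114.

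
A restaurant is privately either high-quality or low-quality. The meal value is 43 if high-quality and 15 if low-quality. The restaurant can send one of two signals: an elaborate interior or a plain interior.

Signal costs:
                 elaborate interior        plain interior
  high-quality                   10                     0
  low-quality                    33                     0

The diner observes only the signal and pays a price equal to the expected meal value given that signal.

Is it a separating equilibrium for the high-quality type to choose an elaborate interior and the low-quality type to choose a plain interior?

Yes

If types separate, elaborate interior earns payment 43 and plain interior earns 15.
High-quality: elaborate interior gives 43 − 10 = 33; plain interior gives 15 − 0 = 15. No deviation. ✓
Low-quality: plain interior gives 15 − 0 = 15; elaborate interior gives 43 − 33 = 10. No deviation. ✓
Both incentive constraints hold.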